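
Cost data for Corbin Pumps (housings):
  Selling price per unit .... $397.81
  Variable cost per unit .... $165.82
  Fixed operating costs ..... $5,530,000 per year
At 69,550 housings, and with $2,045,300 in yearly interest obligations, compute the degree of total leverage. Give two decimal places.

At 69,550 units, contribution = 69,550 × $231.99 = $16,134,904.50.
EBIT = $16,134,904.50 − $5,530,000 = $10,604,904.50. Interest = $2,045,300.00.
DOL = $16,134,904.50 ÷ $10,604,904.50 = 1.5215; DFL = $10,604,904.50 ÷ $8,559,604.50 = 1.2389.
DCL = DOL × DFL = 1.5215 × 1.2389 = 1.8850.

1.89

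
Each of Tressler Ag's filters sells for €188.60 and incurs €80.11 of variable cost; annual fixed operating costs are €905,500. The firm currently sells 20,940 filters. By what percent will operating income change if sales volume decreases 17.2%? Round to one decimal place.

-28.6%

At 20,940 units, contribution = 20,940 × €108.49 = €2,271,780.60.
Subtracting fixed costs: EBIT = €2,271,780.60 − €905,500 = €1,366,280.60.
So DOL = total CM / EBIT = €2,271,780.60 / €1,366,280.60 = 1.6627.
Operating income changes by 1.6627 × -17.2% = -28.6%.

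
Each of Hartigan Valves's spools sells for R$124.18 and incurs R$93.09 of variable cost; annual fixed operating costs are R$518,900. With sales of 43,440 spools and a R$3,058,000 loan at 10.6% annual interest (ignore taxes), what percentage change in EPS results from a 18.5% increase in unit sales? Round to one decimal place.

+49.2%

Total contribution margin = 43,440 × R$31.09 = R$1,350,549.60.
Subtracting fixed costs: EBIT = R$1,350,549.60 − R$518,900 = R$831,649.60.
Interest = R$324,148.00, so EBIT − I = R$507,501.60.
DCL = total CM / (EBIT − I) = R$1,350,549.60 / R$507,501.60 = 2.6612.
EPS therefore changes by 2.6612 × (+18.5%) = +49.2%.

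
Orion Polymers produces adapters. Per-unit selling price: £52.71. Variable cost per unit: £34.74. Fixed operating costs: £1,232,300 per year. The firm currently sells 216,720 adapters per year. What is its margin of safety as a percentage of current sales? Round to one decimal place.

68.4%

Contribution margin per unit = £52.71 − £34.74 = £17.97. Break-even units = £1,232,300 ÷ £17.97 = 68,575.40; break-even revenue = 68,575.40 × £52.71 = £3,614,609.52.
Current sales = 216,720 × £52.71 = £11,423,311.20.
Margin of safety = (£11,423,311.20 − £3,614,609.52) ÷ £11,423,311.20 = 68.4%.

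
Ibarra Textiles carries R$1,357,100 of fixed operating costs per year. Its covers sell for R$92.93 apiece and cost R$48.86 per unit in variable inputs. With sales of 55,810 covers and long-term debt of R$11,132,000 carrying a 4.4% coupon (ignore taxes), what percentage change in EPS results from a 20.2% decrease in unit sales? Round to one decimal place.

At 55,810 units, contribution = 55,810 × R$44.07 = R$2,459,546.70.
EBIT = R$2,459,546.70 − R$1,357,100 = R$1,102,446.70.
After interest of R$489,808.00, pre-tax earnings = R$612,638.70.
DCL = total CM / (EBIT − I) = R$2,459,546.70 / R$612,638.70 = 4.0147.
%ΔEPS = DCL × %ΔSales = 4.0147 × -20.2% = -81.1%.

-81.1%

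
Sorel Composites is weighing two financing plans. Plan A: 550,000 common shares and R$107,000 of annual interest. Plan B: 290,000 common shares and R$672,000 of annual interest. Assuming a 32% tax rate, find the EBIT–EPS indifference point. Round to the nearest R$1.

Set EPS_A = EPS_B: (EBIT − R$107,000)(1 − 0.32) ÷ 550,000 = (EBIT − R$672,000)(1 − 0.32) ÷ 290,000.
Cancelling (1 − t) and cross-multiplying: 290,000·(EBIT − 107,000) = 550,000·(EBIT − 672,000).
Solving, EBIT = (672,000·550,000 − 107,000·290,000) / (550,000 − 290,000) = 338,570,000,000 / 260,000 = 1,302,192.31.

R$1,302,192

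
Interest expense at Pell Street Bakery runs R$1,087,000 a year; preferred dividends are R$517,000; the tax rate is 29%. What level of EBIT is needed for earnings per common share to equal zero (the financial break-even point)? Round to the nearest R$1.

R$1,815,169

Grossing the preferred dividend up to pre-tax terms: R$517,000 / (1 − 0.29) = R$728,169.01.
EPS = 0 when EBIT covers interest plus the pre-tax preferred burden: R$1,087,000 + R$728,169.01 = R$1,815,169.01.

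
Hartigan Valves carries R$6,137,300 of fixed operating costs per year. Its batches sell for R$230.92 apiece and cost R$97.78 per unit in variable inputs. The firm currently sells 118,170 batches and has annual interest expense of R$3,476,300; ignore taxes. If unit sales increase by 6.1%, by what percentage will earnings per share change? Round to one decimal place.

+15.7%

Contribution at this volume is 118,170 × R$133.14 = R$15,733,153.80.
Operating income = contribution − fixed costs = R$15,733,153.80 − R$6,137,300 = R$9,595,853.80.
Interest = R$3,476,300.00, so EBIT − I = R$6,119,553.80.
DCL = total CM / (EBIT − I) = R$15,733,153.80 / R$6,119,553.80 = 2.5710.
%ΔEPS = DCL × %ΔSales = 2.5710 × +6.1% = +15.7%.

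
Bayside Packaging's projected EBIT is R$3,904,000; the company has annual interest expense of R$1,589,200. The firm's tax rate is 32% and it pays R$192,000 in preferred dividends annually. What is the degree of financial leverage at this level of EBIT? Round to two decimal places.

Interest = R$1,589,200.00.
Preferred dividends grossed up pre-tax: R$192,000 / (1 − 0.32) = R$282,352.94.
DFL = EBIT ÷ [EBIT − I − D_p/(1−t)] = R$3,904,000 ÷ [R$3,904,000 − R$1,589,200.00 − R$282,352.94] = R$3,904,000 ÷ R$2,032,447.06 = 1.9208.

1.92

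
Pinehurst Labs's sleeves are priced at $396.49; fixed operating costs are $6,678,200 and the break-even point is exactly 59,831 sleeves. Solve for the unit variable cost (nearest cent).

Contribution per unit must be FC / Q = $6,678,200 / 59,831 = $111.6177.
Hence VC = price − CM = $396.49 − $111.6177 = $284.87.

$284.87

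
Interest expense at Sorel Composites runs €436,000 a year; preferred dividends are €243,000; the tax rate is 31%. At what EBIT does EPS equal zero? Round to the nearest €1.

€788,174

Grossing the preferred dividend up to pre-tax terms: €243,000 / (1 − 0.31) = €352,173.91.
EPS = 0 when EBIT covers interest plus the pre-tax preferred burden: €436,000 + €352,173.91 = €788,173.91.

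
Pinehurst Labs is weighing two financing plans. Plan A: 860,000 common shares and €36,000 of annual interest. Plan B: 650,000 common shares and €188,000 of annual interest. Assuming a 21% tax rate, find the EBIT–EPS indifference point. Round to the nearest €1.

€658,476

Set EPS_A = EPS_B: (EBIT − €36,000)(1 − 0.21) ÷ 860,000 = (EBIT − €188,000)(1 − 0.21) ÷ 650,000.
Cancelling (1 − t) and cross-multiplying: 650,000·(EBIT − 36,000) = 860,000·(EBIT − 188,000).
Solving, EBIT = (188,000·860,000 − 36,000·650,000) / (860,000 − 650,000) = 138,280,000,000 / 210,000 = 658,476.19.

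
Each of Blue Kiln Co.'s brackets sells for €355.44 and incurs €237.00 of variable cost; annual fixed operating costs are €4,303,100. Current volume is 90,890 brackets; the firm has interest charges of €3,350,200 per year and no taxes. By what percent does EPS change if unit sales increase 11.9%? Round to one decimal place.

+41.2%

Total contribution margin = 90,890 × €118.44 = €10,765,011.60.
Operating income = contribution − fixed costs = €10,765,011.60 − €4,303,100 = €6,461,911.60.
After interest of €3,350,200.00, pre-tax earnings = €3,111,711.60.
DCL = total CM / (EBIT − I) = €10,765,011.60 / €3,111,711.60 = 3.4595.
EPS therefore changes by 3.4595 × (+11.9%) = +41.2%.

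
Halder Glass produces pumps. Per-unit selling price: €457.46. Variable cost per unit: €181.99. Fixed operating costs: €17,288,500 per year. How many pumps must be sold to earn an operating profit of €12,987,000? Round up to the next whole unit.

Contribution margin per unit = €457.46 − €181.99 = €275.47.
Required volume = (fixed costs + target profit) ÷ CM = (€17,288,500 + €12,987,000) ÷ €275.47 = 109,904.89, so 109,905 pumps.

109,905 pumps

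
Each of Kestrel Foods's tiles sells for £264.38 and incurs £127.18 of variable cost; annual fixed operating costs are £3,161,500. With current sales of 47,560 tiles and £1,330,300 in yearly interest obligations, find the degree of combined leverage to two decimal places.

3.21

At 47,560 units, contribution = 47,560 × £137.20 = £6,525,232.00.
EBIT = £6,525,232.00 − £3,161,500 = £3,363,732.00. Interest = £1,330,300.00.
DOL = £6,525,232.00 ÷ £3,363,732.00 = 1.9399; DFL = £3,363,732.00 ÷ £2,033,432.00 = 1.6542.
Combined leverage = 1.9399 × 1.6542 = 3.2090.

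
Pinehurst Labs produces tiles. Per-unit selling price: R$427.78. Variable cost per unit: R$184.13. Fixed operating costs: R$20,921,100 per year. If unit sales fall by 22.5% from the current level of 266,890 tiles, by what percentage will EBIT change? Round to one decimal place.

Total contribution margin = 266,890 × R$243.65 = R$65,027,748.50.
Operating income = contribution − fixed costs = R$65,027,748.50 − R$20,921,100 = R$44,106,648.50.
So DOL = total CM / EBIT = R$65,027,748.50 / R$44,106,648.50 = 1.4743.
Operating income changes by 1.4743 × -22.5% = -33.2%.

-33.2%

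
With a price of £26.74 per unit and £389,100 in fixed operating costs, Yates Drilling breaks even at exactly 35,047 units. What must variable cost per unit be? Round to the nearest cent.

Contribution per unit must be FC / Q = £389,100 / 35,047 = £11.1022.
Variable cost per unit = £26.74 − £11.1022 = £15.64.

£15.64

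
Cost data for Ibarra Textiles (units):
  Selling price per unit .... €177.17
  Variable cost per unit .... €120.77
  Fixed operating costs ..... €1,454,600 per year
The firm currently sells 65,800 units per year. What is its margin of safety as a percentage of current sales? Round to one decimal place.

60.8%

Each unit contributes €177.17 − €120.77 = €56.40. Break-even units = €1,454,600 ÷ €56.40 = 25,790.78; break-even revenue = 25,790.78 × €177.17 = €4,569,352.52.
Current sales = 65,800 × €177.17 = €11,657,786.00.
Margin of safety = (€11,657,786.00 − €4,569,352.52) ÷ €11,657,786.00 = 60.8%.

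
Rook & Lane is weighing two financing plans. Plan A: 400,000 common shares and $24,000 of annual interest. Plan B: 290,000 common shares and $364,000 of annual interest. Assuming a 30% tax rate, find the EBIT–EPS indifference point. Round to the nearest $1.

$1,260,364

Set EPS_A = EPS_B: (EBIT − $24,000)(1 − 0.30) ÷ 400,000 = (EBIT − $364,000)(1 − 0.30) ÷ 290,000.
The (1 − t) factor cancels: (EBIT − 24,000) × 290,000 = (EBIT − 364,000) × 400,000.
EBIT × (400,000 − 290,000) = 364,000 × 400,000 − 24,000 × 290,000 = 138,640,000,000, so EBIT = 138,640,000,000 ÷ 110,000 = 1,260,363.64.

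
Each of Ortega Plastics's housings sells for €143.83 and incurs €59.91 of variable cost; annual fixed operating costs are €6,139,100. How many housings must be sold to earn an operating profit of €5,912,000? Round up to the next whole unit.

143,603 housings

Unit CM = price − variable cost = €143.83 − €59.91 = €83.92.
Required volume = (fixed costs + target profit) ÷ CM = (€6,139,100 + €5,912,000) ÷ €83.92 = 143,602.24, so 143,603 housings.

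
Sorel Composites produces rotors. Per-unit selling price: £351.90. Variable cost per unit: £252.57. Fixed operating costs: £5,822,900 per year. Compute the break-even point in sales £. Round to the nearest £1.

CM per unit = £351.90 − £252.57 = £99.33; CM ratio = £99.33 / £351.90 = 0.2823.
Break-even revenue = fixed costs × price ÷ CM = £5,822,900 × £351.90 ÷ £99.33 = £20,628,999.

£20,628,999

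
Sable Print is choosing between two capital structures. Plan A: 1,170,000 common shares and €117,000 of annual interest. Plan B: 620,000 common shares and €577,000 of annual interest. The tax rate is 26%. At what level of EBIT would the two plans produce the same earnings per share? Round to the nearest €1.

€1,095,545

At indifference, (EBIT − 117,000)(1 − t)/1,170,000 = (EBIT − 577,000)(1 − t)/620,000.
Cancelling (1 − t) and cross-multiplying: 620,000·(EBIT − 117,000) = 1,170,000·(EBIT − 577,000).
EBIT × (1,170,000 − 620,000) = 577,000 × 1,170,000 − 117,000 × 620,000 = 602,550,000,000, so EBIT = 602,550,000,000 ÷ 550,000 = 1,095,545.45.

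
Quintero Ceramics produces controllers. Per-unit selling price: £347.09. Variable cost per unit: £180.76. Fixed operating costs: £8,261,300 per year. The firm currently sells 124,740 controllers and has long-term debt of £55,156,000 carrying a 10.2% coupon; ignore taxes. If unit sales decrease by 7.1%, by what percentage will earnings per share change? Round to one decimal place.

Total contribution margin = 124,740 × £166.33 = £20,748,004.20.
EBIT = £20,748,004.20 − £8,261,300 = £12,486,704.20.
After interest of £5,625,912.00, pre-tax earnings = £6,860,792.20.
DCL = total CM / (EBIT − I) = £20,748,004.20 / £6,860,792.20 = 3.0241.
%ΔEPS = DCL × %ΔSales = 3.0241 × -7.1% = -21.5%.

-21.5%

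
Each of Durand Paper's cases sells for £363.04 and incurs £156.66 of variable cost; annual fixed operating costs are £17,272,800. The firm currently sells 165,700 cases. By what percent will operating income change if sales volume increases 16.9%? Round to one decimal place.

+34.1%

Contribution at this volume is 165,700 × £206.38 = £34,197,166.00.
EBIT = £34,197,166.00 − £17,272,800 = £16,924,366.00.
So DOL = total CM / EBIT = £34,197,166.00 / £16,924,366.00 = 2.0206.
So EBIT moves 2.0206 × (+16.9%) = +34.1%.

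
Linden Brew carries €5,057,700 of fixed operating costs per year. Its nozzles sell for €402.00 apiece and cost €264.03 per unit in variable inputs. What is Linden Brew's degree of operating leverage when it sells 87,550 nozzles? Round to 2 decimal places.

Total contribution margin = 87,550 × €137.97 = €12,079,273.50.
EBIT = €12,079,273.50 − €5,057,700 = €7,021,573.50.
DOL = contribution ÷ EBIT = €12,079,273.50 ÷ €7,021,573.50 = 1.7203.

1.72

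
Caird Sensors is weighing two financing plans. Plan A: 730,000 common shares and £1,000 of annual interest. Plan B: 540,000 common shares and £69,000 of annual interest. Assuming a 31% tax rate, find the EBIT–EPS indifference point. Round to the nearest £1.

Set EPS_A = EPS_B: (EBIT − £1,000)(1 − 0.31) ÷ 730,000 = (EBIT − £69,000)(1 − 0.31) ÷ 540,000.
Cancelling (1 − t) and cross-multiplying: 540,000·(EBIT − 1,000) = 730,000·(EBIT − 69,000).
Solving, EBIT = (69,000·730,000 − 1,000·540,000) / (730,000 − 540,000) = 49,830,000,000 / 190,000 = 262,263.16.

£262,263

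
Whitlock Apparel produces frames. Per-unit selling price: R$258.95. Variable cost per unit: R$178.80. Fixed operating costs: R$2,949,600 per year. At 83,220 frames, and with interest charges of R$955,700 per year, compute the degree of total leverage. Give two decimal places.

2.41

Total contribution margin = 83,220 × R$80.15 = R$6,670,083.00.
Subtracting fixed costs: EBIT = R$6,670,083.00 − R$2,949,600 = R$3,720,483.00. Interest = R$955,700.00.
DOL = R$6,670,083.00 ÷ R$3,720,483.00 = 1.7928; DFL = R$3,720,483.00 ÷ R$2,764,783.00 = 1.3457.
DCL = DOL × DFL = 1.7928 × 1.3457 = 2.4126.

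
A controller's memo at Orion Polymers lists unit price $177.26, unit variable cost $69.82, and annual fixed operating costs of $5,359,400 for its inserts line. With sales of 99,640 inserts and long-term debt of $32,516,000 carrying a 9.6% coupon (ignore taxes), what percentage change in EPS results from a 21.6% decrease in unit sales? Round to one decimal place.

At 99,640 units, contribution = 99,640 × $107.44 = $10,705,321.60.
Operating income = contribution − fixed costs = $10,705,321.60 − $5,359,400 = $5,345,921.60.
Interest = $3,121,536.00, so EBIT − I = $2,224,385.60.
DCL = total CM / (EBIT − I) = $10,705,321.60 / $2,224,385.60 = 4.8127.
EPS therefore changes by 4.8127 × (-21.6%) = -104.0%.

-104.0%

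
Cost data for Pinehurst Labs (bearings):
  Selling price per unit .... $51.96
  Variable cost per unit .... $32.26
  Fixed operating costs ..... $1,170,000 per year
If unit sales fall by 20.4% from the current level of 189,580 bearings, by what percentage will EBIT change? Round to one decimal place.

-29.7%

Total contribution margin = 189,580 × $19.70 = $3,734,726.00.
Operating income = contribution − fixed costs = $3,734,726.00 − $1,170,000 = $2,564,726.00.
Degree of operating leverage = $3,734,726.00 / $2,564,726.00 = 1.4562.
Operating income changes by 1.4562 × -20.4% = -29.7%.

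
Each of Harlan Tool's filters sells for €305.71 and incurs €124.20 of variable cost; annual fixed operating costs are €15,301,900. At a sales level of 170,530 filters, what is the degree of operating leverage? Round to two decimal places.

1.98

Total contribution margin = 170,530 × €181.51 = €30,952,900.30.
EBIT = €30,952,900.30 − €15,301,900 = €15,651,000.30.
So DOL = total CM / EBIT = €30,952,900.30 / €15,651,000.30 = 1.9777.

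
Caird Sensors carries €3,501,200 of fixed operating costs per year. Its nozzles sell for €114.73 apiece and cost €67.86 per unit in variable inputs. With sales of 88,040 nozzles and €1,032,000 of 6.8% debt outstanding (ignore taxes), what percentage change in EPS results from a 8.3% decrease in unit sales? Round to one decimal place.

-61.7%

Contribution at this volume is 88,040 × €46.87 = €4,126,434.80.
Operating income = contribution − fixed costs = €4,126,434.80 − €3,501,200 = €625,234.80.
After interest of €70,176.00, pre-tax earnings = €555,058.80.
Degree of combined leverage = contribution ÷ (EBIT − I) = €4,126,434.80 ÷ €555,058.80 = 7.4342.
EPS therefore changes by 7.4342 × (-8.3%) = -61.7%.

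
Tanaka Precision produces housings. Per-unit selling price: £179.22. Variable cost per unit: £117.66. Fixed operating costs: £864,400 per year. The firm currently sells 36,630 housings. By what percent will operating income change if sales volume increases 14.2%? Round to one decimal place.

+23.0%

Total contribution margin = 36,630 × £61.56 = £2,254,942.80.
EBIT = £2,254,942.80 − £864,400 = £1,390,542.80.
Degree of operating leverage = £2,254,942.80 / £1,390,542.80 = 1.6216.
%ΔEBIT = DOL × %ΔSales = 1.6216 × +14.2% = +23.0%.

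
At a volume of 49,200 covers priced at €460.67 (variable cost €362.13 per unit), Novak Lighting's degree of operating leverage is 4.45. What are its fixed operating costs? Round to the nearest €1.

At 49,200 units, contribution = 49,200 × €98.54 = €4,848,168.00.
Since DOL = CM ÷ EBIT, EBIT = €4,848,168.00 ÷ 4.45 = €1,089,475.96.
And FC = contribution − EBIT = €4,848,168.00 − €1,089,475.96 = €3,758,692.

€3,758,692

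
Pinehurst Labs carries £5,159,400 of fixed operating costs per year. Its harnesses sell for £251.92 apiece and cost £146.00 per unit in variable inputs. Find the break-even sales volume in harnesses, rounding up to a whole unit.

48,711 harnesses

Each unit contributes £251.92 − £146.00 = £105.92.
Break-even Q = £5,159,400 / £105.92 = 48,710.35 → 48,711 harnesses.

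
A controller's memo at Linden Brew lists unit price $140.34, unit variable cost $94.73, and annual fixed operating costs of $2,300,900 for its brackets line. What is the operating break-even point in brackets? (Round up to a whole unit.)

Contribution margin per unit = $140.34 − $94.73 = $45.61.
Break-even volume = fixed costs ÷ CM per unit = $2,300,900 ÷ $45.61 = 50,447.27, so 50,448 brackets.

50,448 brackets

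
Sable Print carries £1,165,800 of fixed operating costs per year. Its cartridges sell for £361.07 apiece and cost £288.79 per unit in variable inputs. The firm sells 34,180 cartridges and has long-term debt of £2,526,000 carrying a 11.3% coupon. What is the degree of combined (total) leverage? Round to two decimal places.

Total contribution margin = 34,180 × £72.28 = £2,470,530.40.
Operating income = contribution − fixed costs = £2,470,530.40 − £1,165,800 = £1,304,730.40. Interest = £285,438.00, so EBIT − I = £1,019,292.40.
DCL = contribution ÷ (EBIT − I) = £2,470,530.40 ÷ £1,019,292.40 = 2.4238.

2.42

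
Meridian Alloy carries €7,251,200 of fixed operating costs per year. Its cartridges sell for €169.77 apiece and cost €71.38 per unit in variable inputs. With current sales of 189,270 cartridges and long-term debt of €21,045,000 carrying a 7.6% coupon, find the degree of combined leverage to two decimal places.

1.91

Contribution at this volume is 189,270 × €98.39 = €18,622,275.30.
EBIT = €18,622,275.30 − €7,251,200 = €11,371,075.30. Interest = €1,599,420.00.
DOL = €18,622,275.30 ÷ €11,371,075.30 = 1.6377; DFL = €11,371,075.30 ÷ €9,771,655.30 = 1.1637.
DCL = DOL × DFL = 1.6377 × 1.1637 = 1.9058.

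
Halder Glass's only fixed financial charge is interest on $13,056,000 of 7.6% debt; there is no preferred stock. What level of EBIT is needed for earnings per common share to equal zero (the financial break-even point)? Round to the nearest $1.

Annual interest = 7.6% × $13,056,000 = $992,256.00.
Without preferred stock the financial break-even is simply EBIT = interest = $992,256.00.

$992,256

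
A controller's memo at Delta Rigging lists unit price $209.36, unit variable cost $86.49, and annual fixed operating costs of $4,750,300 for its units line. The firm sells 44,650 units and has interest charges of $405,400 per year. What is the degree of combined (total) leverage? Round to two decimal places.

Contribution at this volume is 44,650 × $122.87 = $5,486,145.50.
EBIT = $5,486,145.50 − $4,750,300 = $735,845.50. Interest = $405,400.00, so EBIT − I = $330,445.50.
Degree of total leverage = total CM / (EBIT − interest) = $5,486,145.50 / $330,445.50 = 16.6023.

16.60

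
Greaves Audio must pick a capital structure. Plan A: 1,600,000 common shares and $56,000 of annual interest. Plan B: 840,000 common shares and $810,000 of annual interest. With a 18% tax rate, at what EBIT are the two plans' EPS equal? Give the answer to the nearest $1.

$1,643,368

Set EPS_A = EPS_B: (EBIT − $56,000)(1 − 0.18) ÷ 1,600,000 = (EBIT − $810,000)(1 − 0.18) ÷ 840,000.
The (1 − t) factor cancels: (EBIT − 56,000) × 840,000 = (EBIT − 810,000) × 1,600,000.
EBIT × (1,600,000 − 840,000) = 810,000 × 1,600,000 − 56,000 × 840,000 = 1,248,960,000,000, so EBIT = 1,248,960,000,000 ÷ 760,000 = 1,643,368.42.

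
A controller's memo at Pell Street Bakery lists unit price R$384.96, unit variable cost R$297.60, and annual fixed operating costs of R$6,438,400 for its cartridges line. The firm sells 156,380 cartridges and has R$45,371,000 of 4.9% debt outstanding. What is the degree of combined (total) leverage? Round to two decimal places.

Contribution at this volume is 156,380 × R$87.36 = R$13,661,356.80.
EBIT = R$13,661,356.80 − R$6,438,400 = R$7,222,956.80. Interest = R$2,223,179.00, so EBIT − I = R$4,999,777.80.
Degree of total leverage = total CM / (EBIT − interest) = R$13,661,356.80 / R$4,999,777.80 = 2.7324.

2.73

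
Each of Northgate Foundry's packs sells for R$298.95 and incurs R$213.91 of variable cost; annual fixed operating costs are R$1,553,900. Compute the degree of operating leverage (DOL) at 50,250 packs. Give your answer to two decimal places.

1.57

Contribution at this volume is 50,250 × R$85.04 = R$4,273,260.00.
Subtracting fixed costs: EBIT = R$4,273,260.00 − R$1,553,900 = R$2,719,360.00.
So DOL = total CM / EBIT = R$4,273,260.00 / R$2,719,360.00 = 1.5714.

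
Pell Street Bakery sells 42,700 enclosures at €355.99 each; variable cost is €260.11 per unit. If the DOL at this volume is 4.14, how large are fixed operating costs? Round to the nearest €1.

€3,105,169

Total contribution margin = 42,700 × €95.88 = €4,094,076.00.
DOL = contribution / EBIT, so EBIT = €4,094,076.00 / 4.14 = €988,907.25.
And FC = contribution − EBIT = €4,094,076.00 − €988,907.25 = €3,105,169.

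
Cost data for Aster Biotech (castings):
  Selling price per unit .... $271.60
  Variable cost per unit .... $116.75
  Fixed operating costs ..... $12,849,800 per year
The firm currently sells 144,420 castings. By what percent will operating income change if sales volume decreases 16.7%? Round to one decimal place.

Contribution at this volume is 144,420 × $154.85 = $22,363,437.00.
Operating income = contribution − fixed costs = $22,363,437.00 − $12,849,800 = $9,513,637.00.
Degree of operating leverage = $22,363,437.00 / $9,513,637.00 = 2.3507.
%ΔEBIT = DOL × %ΔSales = 2.3507 × -16.7% = -39.3%.

-39.3%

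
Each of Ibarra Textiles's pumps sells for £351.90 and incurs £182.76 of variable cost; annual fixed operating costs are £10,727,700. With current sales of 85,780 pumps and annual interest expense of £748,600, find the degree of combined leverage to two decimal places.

4.78

Total contribution margin = 85,780 × £169.14 = £14,508,829.20.
Operating income = contribution − fixed costs = £14,508,829.20 − £10,727,700 = £3,781,129.20. Interest = £748,600.00, so EBIT − I = £3,032,529.20.
Degree of total leverage = total CM / (EBIT − interest) = £14,508,829.20 / £3,032,529.20 = 4.7844.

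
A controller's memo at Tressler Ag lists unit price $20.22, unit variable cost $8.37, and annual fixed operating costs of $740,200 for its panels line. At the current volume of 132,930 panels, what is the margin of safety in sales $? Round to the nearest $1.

$1,424,820

Contribution margin per unit = $20.22 − $8.37 = $11.85. Break-even units = $740,200 ÷ $11.85 = 62,464.14; break-even revenue = 62,464.14 × $20.22 = $1,263,024.81.
Actual sales revenue = 132,930 × $20.22 = $2,687,844.60.
Margin of safety = $2,687,844.60 − $1,263,024.81 = $1,424,820.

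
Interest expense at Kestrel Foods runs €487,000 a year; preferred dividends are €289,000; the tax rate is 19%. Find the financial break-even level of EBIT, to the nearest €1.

€843,790

Grossing the preferred dividend up to pre-tax terms: €289,000 / (1 − 0.19) = €356,790.12.
EPS = 0 when EBIT covers interest plus the pre-tax preferred burden: €487,000 + €356,790.12 = €843,790.12.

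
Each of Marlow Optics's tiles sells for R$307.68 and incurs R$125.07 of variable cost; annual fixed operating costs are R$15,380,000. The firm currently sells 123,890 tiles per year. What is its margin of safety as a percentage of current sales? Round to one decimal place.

Each unit contributes R$307.68 − R$125.07 = R$182.61. Break-even units = R$15,380,000 ÷ R$182.61 = 84,223.21; break-even revenue = 84,223.21 × R$307.68 = R$25,913,796.62.
Actual sales revenue = 123,890 × R$307.68 = R$38,118,475.20.
Margin of safety = (R$38,118,475.20 − R$25,913,796.62) ÷ R$38,118,475.20 = 32.0%.

32.0%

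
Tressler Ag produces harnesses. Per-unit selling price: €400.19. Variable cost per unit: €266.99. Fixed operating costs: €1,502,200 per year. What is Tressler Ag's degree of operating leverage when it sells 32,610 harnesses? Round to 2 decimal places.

At 32,610 units, contribution = 32,610 × €133.20 = €4,343,652.00.
Operating income = contribution − fixed costs = €4,343,652.00 − €1,502,200 = €2,841,452.00.
So DOL = total CM / EBIT = €4,343,652.00 / €2,841,452.00 = 1.5287.

1.53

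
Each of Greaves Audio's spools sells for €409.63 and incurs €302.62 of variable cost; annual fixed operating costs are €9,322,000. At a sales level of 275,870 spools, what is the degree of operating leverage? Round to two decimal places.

Contribution at this volume is 275,870 × €107.01 = €29,520,848.70.
Subtracting fixed costs: EBIT = €29,520,848.70 − €9,322,000 = €20,198,848.70.
Degree of operating leverage = €29,520,848.70 / €20,198,848.70 = 1.4615.

1.46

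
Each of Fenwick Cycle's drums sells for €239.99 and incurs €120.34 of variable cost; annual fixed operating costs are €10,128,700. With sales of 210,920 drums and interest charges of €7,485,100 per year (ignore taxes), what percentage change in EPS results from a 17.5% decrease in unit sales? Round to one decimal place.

Total contribution margin = 210,920 × €119.65 = €25,236,578.00.
EBIT = €25,236,578.00 − €10,128,700 = €15,107,878.00.
Interest = €7,485,100.00, so EBIT − I = €7,622,778.00.
Degree of combined leverage = contribution ÷ (EBIT − I) = €25,236,578.00 ÷ €7,622,778.00 = 3.3107.
%ΔEPS = DCL × %ΔSales = 3.3107 × -17.5% = -57.9%.

-57.9%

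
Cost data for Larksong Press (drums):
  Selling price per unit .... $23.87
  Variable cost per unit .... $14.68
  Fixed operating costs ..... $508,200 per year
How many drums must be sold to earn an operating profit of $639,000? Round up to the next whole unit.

124,832 drums

Each unit contributes $23.87 − $14.68 = $9.19.
Units = (FC + target) / CM = ($508,200 + $639,000) / $9.19 = 124,831.34, so 124,832 drums.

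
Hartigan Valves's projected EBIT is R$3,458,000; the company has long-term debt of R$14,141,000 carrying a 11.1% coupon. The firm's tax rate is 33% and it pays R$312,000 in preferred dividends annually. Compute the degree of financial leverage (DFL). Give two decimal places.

2.43

Annual interest charges come to R$1,569,651.00.
Pre-tax preferred-dividend burden = R$312,000 ÷ (1 − 0.33) = R$465,671.64.
DFL = EBIT ÷ [EBIT − I − D_p/(1−t)] = R$3,458,000 ÷ [R$3,458,000 − R$1,569,651.00 − R$465,671.64] = R$3,458,000 ÷ R$1,422,677.36 = 2.4306.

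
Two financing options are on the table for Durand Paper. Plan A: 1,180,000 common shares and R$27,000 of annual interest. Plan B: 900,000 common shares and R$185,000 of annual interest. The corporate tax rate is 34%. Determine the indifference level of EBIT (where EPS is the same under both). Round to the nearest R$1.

R$692,857

At indifference, (EBIT − 27,000)(1 − t)/1,180,000 = (EBIT − 185,000)(1 − t)/900,000.
Cancelling (1 − t) and cross-multiplying: 900,000·(EBIT − 27,000) = 1,180,000·(EBIT − 185,000).
Solving, EBIT = (185,000·1,180,000 − 27,000·900,000) / (1,180,000 − 900,000) = 194,000,000,000 / 280,000 = 692,857.14.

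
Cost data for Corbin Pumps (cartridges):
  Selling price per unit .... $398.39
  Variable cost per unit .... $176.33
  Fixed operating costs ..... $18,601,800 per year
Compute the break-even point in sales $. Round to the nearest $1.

$33,372,832

CM per unit = $398.39 − $176.33 = $222.06; CM ratio = $222.06 / $398.39 = 0.5574.
Break-even revenue = fixed costs × price ÷ CM = $18,601,800 × $398.39 ÷ $222.06 = $33,372,832.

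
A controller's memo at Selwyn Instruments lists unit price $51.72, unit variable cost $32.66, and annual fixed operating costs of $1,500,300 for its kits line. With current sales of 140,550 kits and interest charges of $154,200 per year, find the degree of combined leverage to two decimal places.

Total contribution margin = 140,550 × $19.06 = $2,678,883.00.
EBIT = $2,678,883.00 − $1,500,300 = $1,178,583.00. Interest = $154,200.00, so EBIT − I = $1,024,383.00.
DCL = contribution ÷ (EBIT − I) = $2,678,883.00 ÷ $1,024,383.00 = 2.6151.

2.62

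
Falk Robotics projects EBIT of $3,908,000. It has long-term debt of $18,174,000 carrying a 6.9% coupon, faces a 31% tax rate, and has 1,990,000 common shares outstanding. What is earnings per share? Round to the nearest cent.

$0.92

Pre-tax income = $3,908,000 − $1,254,006.00 = $2,653,994.00.
After tax at 31%: net income = $2,653,994.00 × 0.69 = $1,831,255.86.
EPS = $1,831,255.86 ÷ 1,990,000 = $0.92.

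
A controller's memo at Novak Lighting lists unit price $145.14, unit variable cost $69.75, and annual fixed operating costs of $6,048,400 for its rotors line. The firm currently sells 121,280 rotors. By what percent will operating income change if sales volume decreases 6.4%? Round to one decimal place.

Total contribution margin = 121,280 × $75.39 = $9,143,299.20.
Operating income = contribution − fixed costs = $9,143,299.20 − $6,048,400 = $3,094,899.20.
So DOL = total CM / EBIT = $9,143,299.20 / $3,094,899.20 = 2.9543.
Operating income changes by 2.9543 × -6.4% = -18.9%.

-18.9%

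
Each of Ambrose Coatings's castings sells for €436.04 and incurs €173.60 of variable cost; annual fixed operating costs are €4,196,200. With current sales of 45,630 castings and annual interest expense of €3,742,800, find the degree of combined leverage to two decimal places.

At 45,630 units, contribution = 45,630 × €262.44 = €11,975,137.20.
EBIT = €11,975,137.20 − €4,196,200 = €7,778,937.20. Interest = €3,742,800.00.
DOL = €11,975,137.20 ÷ €7,778,937.20 = 1.5394; DFL = €7,778,937.20 ÷ €4,036,137.20 = 1.9273.
DCL = DOL × DFL = 1.5394 × 1.9273 = 2.9669.

2.97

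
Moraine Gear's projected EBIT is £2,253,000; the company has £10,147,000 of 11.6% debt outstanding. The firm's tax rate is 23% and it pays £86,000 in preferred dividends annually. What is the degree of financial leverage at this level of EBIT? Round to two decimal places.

Interest = £1,177,052.00.
Pre-tax preferred-dividend burden = £86,000 ÷ (1 − 0.23) = £111,688.31.
DFL = EBIT ÷ [EBIT − I − D_p/(1−t)] = £2,253,000 ÷ [£2,253,000 − £1,177,052.00 − £111,688.31] = £2,253,000 ÷ £964,259.69 = 2.3365.

2.34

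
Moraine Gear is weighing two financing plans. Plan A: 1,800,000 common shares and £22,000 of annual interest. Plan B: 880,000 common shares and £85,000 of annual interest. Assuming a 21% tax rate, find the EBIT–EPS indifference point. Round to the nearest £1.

£145,261

Set EPS_A = EPS_B: (EBIT − £22,000)(1 − 0.21) ÷ 1,800,000 = (EBIT − £85,000)(1 − 0.21) ÷ 880,000.
The (1 − t) factor cancels: (EBIT − 22,000) × 880,000 = (EBIT − 85,000) × 1,800,000.
EBIT × (1,800,000 − 880,000) = 85,000 × 1,800,000 − 22,000 × 880,000 = 133,640,000,000, so EBIT = 133,640,000,000 ÷ 920,000 = 145,260.87.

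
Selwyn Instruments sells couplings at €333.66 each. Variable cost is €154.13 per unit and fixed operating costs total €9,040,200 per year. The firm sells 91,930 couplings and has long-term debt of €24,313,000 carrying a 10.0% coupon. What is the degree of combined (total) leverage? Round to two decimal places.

Total contribution margin = 91,930 × €179.53 = €16,504,192.90.
Subtracting fixed costs: EBIT = €16,504,192.90 − €9,040,200 = €7,463,992.90. Interest = €2,431,300.00, so EBIT − I = €5,032,692.90.
Degree of total leverage = total CM / (EBIT − interest) = €16,504,192.90 / €5,032,692.90 = 3.2794.

3.28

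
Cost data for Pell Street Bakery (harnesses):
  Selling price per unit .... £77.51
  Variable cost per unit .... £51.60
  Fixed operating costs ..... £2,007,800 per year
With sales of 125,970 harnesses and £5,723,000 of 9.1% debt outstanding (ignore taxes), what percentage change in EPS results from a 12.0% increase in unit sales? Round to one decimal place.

Contribution at this volume is 125,970 × £25.91 = £3,263,882.70.
Operating income = contribution − fixed costs = £3,263,882.70 − £2,007,800 = £1,256,082.70.
After interest of £520,793.00, pre-tax earnings = £735,289.70.
Degree of combined leverage = contribution ÷ (EBIT − I) = £3,263,882.70 ÷ £735,289.70 = 4.4389.
%ΔEPS = DCL × %ΔSales = 4.4389 × +12.0% = +53.3%.

+53.3%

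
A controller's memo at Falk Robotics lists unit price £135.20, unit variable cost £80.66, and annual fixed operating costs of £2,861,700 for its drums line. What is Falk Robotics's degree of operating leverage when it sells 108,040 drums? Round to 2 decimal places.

At 108,040 units, contribution = 108,040 × £54.54 = £5,892,501.60.
Subtracting fixed costs: EBIT = £5,892,501.60 − £2,861,700 = £3,030,801.60.
Degree of operating leverage = £5,892,501.60 / £3,030,801.60 = 1.9442.

1.94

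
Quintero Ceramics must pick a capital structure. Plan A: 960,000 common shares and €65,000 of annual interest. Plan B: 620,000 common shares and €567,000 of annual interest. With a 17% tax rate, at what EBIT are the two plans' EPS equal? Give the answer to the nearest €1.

€1,482,412

At indifference, (EBIT − 65,000)(1 − t)/960,000 = (EBIT − 567,000)(1 − t)/620,000.
The (1 − t) factor cancels: (EBIT − 65,000) × 620,000 = (EBIT − 567,000) × 960,000.
Solving, EBIT = (567,000·960,000 − 65,000·620,000) / (960,000 − 620,000) = 504,020,000,000 / 340,000 = 1,482,411.76.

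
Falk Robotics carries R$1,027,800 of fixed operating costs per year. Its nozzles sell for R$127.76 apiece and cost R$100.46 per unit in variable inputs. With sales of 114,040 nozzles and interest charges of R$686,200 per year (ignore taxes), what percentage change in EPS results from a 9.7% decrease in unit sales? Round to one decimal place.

Contribution at this volume is 114,040 × R$27.30 = R$3,113,292.00.
Operating income = contribution − fixed costs = R$3,113,292.00 − R$1,027,800 = R$2,085,492.00.
After interest of R$686,200.00, pre-tax earnings = R$1,399,292.00.
Degree of combined leverage = contribution ÷ (EBIT − I) = R$3,113,292.00 ÷ R$1,399,292.00 = 2.2249.
%ΔEPS = DCL × %ΔSales = 2.2249 × -9.7% = -21.6%.

-21.6%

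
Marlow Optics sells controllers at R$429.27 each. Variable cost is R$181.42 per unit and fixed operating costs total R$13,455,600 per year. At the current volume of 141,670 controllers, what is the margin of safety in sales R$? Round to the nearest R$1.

Each unit contributes R$429.27 − R$181.42 = R$247.85. Break-even units = R$13,455,600 ÷ R$247.85 = 54,289.29; break-even revenue = 54,289.29 × R$429.27 = R$23,304,762.61.
Current sales = 141,670 × R$429.27 = R$60,814,680.90.
Margin of safety = R$60,814,680.90 − R$23,304,762.61 = R$37,509,918.

R$37,509,918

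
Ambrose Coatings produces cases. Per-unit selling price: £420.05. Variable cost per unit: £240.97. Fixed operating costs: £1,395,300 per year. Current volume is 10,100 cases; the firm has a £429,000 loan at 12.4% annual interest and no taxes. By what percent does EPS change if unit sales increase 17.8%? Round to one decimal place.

+89.4%

At 10,100 units, contribution = 10,100 × £179.08 = £1,808,708.00.
Subtracting fixed costs: EBIT = £1,808,708.00 − £1,395,300 = £413,408.00.
After interest of £53,196.00, pre-tax earnings = £360,212.00.
Degree of combined leverage = contribution ÷ (EBIT − I) = £1,808,708.00 ÷ £360,212.00 = 5.0212.
EPS therefore changes by 5.0212 × (+17.8%) = +89.4%.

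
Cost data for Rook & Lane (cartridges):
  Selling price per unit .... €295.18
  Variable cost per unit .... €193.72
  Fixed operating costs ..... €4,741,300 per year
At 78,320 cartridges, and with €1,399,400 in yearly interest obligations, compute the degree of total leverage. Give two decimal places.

Total contribution margin = 78,320 × €101.46 = €7,946,347.20.
Subtracting fixed costs: EBIT = €7,946,347.20 − €4,741,300 = €3,205,047.20. Interest = €1,399,400.00, so EBIT − I = €1,805,647.20.
DCL = contribution ÷ (EBIT − I) = €7,946,347.20 ÷ €1,805,647.20 = 4.4008.

4.40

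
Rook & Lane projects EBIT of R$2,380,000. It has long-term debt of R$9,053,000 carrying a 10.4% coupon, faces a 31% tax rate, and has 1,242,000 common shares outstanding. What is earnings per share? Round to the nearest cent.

R$0.80

Interest = R$941,512.00, so EBT = R$2,380,000 − R$941,512.00 = R$1,438,488.00.
After tax at 31%: net income = R$1,438,488.00 × 0.69 = R$992,556.72.
Per share: R$992,556.72 / 1,242,000 shares = R$0.80.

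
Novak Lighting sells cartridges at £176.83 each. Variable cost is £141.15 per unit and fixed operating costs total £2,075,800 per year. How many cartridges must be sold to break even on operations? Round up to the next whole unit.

58,179 cartridges

Each unit contributes £176.83 − £141.15 = £35.68.
Break-even volume = fixed costs ÷ CM per unit = £2,075,800 ÷ £35.68 = 58,178.25, so 58,179 cartridges.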